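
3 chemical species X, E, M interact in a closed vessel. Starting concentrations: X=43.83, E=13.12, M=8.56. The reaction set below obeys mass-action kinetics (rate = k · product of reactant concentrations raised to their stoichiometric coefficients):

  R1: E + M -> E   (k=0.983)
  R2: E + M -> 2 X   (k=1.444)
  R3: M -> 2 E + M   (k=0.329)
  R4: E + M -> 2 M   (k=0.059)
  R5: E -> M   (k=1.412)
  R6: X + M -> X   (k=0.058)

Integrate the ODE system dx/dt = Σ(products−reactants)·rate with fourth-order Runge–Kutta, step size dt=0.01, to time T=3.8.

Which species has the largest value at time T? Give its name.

RK4 with dt=0.01: 380 steps to T=3.8. Trajectory (selected grid times):
t=0.00: X=43.83 E=13.12 M=8.56
t=0.42: X=56.17 E=3.49 M=0.45
t=0.84: X=57.35 E=1.57 M=0.35
t=1.27: X=57.77 E=0.76 M=0.25
t=1.69: X=57.91 E=0.41 M=0.17
t=2.11: X=57.97 E=0.24 M=0.11
t=2.53: X=57.99 E=0.14 M=0.07
t=2.96: X=58.00 E=0.09 M=0.05
t=3.38: X=58.00 E=0.05 M=0.03
t=3.80: X=58.00 E=0.03 M=0.02
At T=3.8: X=58.00 E=0.03 M=0.02; the largest is X.

Dominant species at T: X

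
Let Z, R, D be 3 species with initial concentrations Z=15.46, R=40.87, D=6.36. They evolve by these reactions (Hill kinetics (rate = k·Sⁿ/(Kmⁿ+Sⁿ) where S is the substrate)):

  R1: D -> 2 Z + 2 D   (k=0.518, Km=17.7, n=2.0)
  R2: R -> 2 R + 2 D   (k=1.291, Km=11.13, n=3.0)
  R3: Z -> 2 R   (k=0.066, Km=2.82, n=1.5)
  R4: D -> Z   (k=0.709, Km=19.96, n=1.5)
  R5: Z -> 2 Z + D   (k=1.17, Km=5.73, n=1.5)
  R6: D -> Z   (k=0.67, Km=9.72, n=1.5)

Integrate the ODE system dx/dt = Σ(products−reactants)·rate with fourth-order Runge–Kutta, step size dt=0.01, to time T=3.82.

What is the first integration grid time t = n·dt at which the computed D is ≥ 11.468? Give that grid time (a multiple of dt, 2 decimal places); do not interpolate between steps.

Threshold first reached at t = 1.63

RK4 with dt=0.01: 382 steps to T=3.82. Trajectory (selected grid times):
t=0.00: Z=15.46 R=40.87 D=6.36
t=0.42: Z=16.06 R=41.45 D=7.70
t=0.85: Z=16.72 R=42.05 D=9.05
t=1.27: Z=17.42 R=42.64 D=10.36
t=1.62: Z=18.04 R=43.12 D=11.45
t=1.63: Z=18.06 R=43.14 D=11.48
t=1.70: Z=18.19 R=43.23 D=11.70
t=2.12: Z=18.99 R=43.82 D=12.99
t=2.55: Z=19.85 R=44.42 D=14.31
t=2.97: Z=20.74 R=45.01 D=15.59
t=3.40: Z=21.68 R=45.61 D=16.90
t=3.82: Z=22.64 R=46.20 D=18.18
D(1.62)=11.448 < 11.468 but D(1.63)=11.479 ≥ 11.468, so the first grid time is t=1.63.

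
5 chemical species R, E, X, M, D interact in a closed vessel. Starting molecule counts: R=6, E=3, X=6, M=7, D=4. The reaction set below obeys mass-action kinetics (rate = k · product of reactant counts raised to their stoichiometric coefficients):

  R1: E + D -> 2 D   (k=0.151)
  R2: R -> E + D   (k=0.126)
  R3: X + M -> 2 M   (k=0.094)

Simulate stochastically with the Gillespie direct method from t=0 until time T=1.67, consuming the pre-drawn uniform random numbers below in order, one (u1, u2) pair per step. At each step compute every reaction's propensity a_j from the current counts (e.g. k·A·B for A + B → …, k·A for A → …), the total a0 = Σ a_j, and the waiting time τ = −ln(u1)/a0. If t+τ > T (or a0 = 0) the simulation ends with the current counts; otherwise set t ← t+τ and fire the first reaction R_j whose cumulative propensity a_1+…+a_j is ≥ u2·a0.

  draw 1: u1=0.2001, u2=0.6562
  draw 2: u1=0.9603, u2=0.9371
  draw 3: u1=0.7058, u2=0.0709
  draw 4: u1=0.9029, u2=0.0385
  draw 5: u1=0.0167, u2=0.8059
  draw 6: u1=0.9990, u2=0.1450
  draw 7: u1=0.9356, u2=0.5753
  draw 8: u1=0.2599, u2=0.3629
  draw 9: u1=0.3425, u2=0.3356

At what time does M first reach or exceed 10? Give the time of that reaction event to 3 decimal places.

Threshold first reached at t = 1.141

t=0.000: R=6 E=3 X=6 M=7 D=4
Draw 1: a1=1.812, a2=0.756, a3=3.948, a0=6.516; τ=−ln(0.2001)/6.516=0.247 → t=0.247; u2·a0=0.6562·6.516=4.276; a1+a2=2.568 < 4.276 ≤ a1+…+a3=6.516 → R3 fires; R=6 E=3 X=5 M=8 D=4
Draw 2: a1=1.812, a2=0.756, a3=3.760, a0=6.328; τ=−ln(0.9603)/6.328=0.006 → t=0.253; u2·a0=0.9371·6.328=5.930; a1+a2=2.568 < 5.930 ≤ a1+…+a3=6.328 → R3 fires; R=6 E=3 X=4 M=9 D=4
Draw 3: a1=1.812, a2=0.756, a3=3.384, a0=5.952; τ=−ln(0.7058)/5.952=0.059 → t=0.312; u2·a0=0.0709·5.952=0.422 ≤ a1=1.812 → R1 fires; R=6 E=2 X=4 M=9 D=5
Draw 4: a1=1.510, a2=0.756, a3=3.384, a0=5.650; τ=−ln(0.9029)/5.650=0.018 → t=0.330; u2·a0=0.0385·5.650=0.218 ≤ a1=1.510 → R1 fires; R=6 E=1 X=4 M=9 D=6
Draw 5: a1=0.906, a2=0.756, a3=3.384, a0=5.046; τ=−ln(0.0167)/5.046=0.811 → t=1.141; u2·a0=0.8059·5.046=4.067; a1+a2=1.662 < 4.067 ≤ a1+…+a3=5.046 → R3 fires; R=6 E=1 X=3 M=10 D=6
Draw 6: a1=0.906, a2=0.756, a3=2.820, a0=4.482; τ=−ln(0.9990)/4.482=0.000 → t=1.141; u2·a0=0.1450·4.482=0.650 ≤ a1=0.906 → R1 fires; R=6 E=0 X=3 M=10 D=7
Draw 7: a1=0.000, a2=0.756, a3=2.820, a0=3.576; τ=−ln(0.9356)/3.576=0.019 → t=1.160; u2·a0=0.5753·3.576=2.057; a1+a2=0.756 < 2.057 ≤ a1+…+a3=3.576 → R3 fires; R=6 E=0 X=2 M=11 D=7
Draw 8: a1=0.000, a2=0.756, a3=2.068, a0=2.824; τ=−ln(0.2599)/2.824=0.477 → t=1.637; u2·a0=0.3629·2.824=1.025; a1+a2=0.756 < 1.025 ≤ a1+…+a3=2.824 → R3 fires; R=6 E=0 X=1 M=12 D=7
Draw 9: a1=0.000, a2=0.756, a3=1.128, a0=1.884; τ=−ln(0.3425)/1.884=0.569 → t=2.206 > T=1.67: stop.
M first becomes ≥ 10 when it reaches 10 at the event at t=1.141.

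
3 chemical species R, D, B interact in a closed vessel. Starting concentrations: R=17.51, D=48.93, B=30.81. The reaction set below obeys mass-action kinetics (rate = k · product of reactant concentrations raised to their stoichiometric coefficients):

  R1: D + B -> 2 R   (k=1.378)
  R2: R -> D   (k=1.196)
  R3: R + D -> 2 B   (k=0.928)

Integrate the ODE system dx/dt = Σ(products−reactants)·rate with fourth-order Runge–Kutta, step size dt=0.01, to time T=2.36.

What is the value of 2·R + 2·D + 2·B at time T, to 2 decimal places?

Value at T = 194.50

Check how each reaction changes W = 2·R + 2·D + 2·B (weight of products minus weight of reactants):
R1: D + B -> 2 R: (2·2) − (2·1 + 2·1) = 4 − 4 = 0
R2: R -> D: (2·1) − (2·1) = 2 − 2 = 0
R3: R + D -> 2 B: (2·2) − (2·1 + 2·1) = 4 − 4 = 0
Every reaction leaves W unchanged, so W is conserved and no simulation is needed: W(T) = W(0) = 2·17.51 + 2·48.93 + 2·30.81 = 194.50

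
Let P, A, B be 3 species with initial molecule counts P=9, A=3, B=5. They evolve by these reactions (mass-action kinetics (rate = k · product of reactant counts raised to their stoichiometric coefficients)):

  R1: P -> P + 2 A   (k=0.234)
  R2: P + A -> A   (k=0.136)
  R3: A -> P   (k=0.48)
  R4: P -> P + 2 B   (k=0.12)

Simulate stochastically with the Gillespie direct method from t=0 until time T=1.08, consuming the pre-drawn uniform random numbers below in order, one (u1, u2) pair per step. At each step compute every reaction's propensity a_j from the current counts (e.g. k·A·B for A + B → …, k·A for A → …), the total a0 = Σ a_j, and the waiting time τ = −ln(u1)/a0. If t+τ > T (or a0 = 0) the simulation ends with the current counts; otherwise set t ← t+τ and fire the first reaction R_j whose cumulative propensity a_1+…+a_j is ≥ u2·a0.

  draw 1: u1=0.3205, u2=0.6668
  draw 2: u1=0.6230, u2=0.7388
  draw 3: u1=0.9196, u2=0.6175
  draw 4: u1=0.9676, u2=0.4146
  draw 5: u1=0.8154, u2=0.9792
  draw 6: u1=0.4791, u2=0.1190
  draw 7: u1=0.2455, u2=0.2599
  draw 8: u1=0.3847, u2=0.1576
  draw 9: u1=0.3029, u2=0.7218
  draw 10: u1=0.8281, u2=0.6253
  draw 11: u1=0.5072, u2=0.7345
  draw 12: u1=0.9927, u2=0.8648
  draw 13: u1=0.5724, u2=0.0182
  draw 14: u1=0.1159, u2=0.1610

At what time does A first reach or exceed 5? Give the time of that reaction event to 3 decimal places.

t=0.000: P=9 A=3 B=5
Draw 1: a1=2.106, a2=3.672, a3=1.440, a4=1.080, a0=8.298; τ=−ln(0.3205)/8.298=0.137 → t=0.137; u2·a0=0.6668·8.298=5.533; a1=2.106 < 5.533 ≤ a1+a2=5.778 → R2 fires; P=8 A=3 B=5
Draw 2: a1=1.872, a2=3.264, a3=1.440, a4=0.960, a0=7.536; τ=−ln(0.6230)/7.536=0.063 → t=0.200; u2·a0=0.7388·7.536=5.568; a1+a2=5.136 < 5.568 ≤ a1+…+a3=6.576 → R3 fires; P=9 A=2 B=5
Draw 3: a1=2.106, a2=2.448, a3=0.960, a4=1.080, a0=6.594; τ=−ln(0.9196)/6.594=0.013 → t=0.213; u2·a0=0.6175·6.594=4.072; a1=2.106 < 4.072 ≤ a1+a2=4.554 → R2 fires; P=8 A=2 B=5
Draw 4: a1=1.872, a2=2.176, a3=0.960, a4=0.960, a0=5.968; τ=−ln(0.9676)/5.968=0.006 → t=0.218; u2·a0=0.4146·5.968=2.474; a1=1.872 < 2.474 ≤ a1+a2=4.048 → R2 fires; P=7 A=2 B=5
Draw 5: a1=1.638, a2=1.904, a3=0.960, a4=0.840, a0=5.342; τ=−ln(0.8154)/5.342=0.038 → t=0.256; u2·a0=0.9792·5.342=5.231; a1+…+a3=4.502 < 5.231 ≤ a1+…+a4=5.342 → R4 fires; P=7 A=2 B=7
Draw 6: a1=1.638, a2=1.904, a3=0.960, a4=0.840, a0=5.342; τ=−ln(0.4791)/5.342=0.138 → t=0.394; u2·a0=0.1190·5.342=0.636 ≤ a1=1.638 → R1 fires; P=7 A=4 B=7
Draw 7: a1=1.638, a2=3.808, a3=1.920, a4=0.840, a0=8.206; τ=−ln(0.2455)/8.206=0.171 → t=0.565; u2·a0=0.2599·8.206=2.133; a1=1.638 < 2.133 ≤ a1+a2=5.446 → R2 fires; P=6 A=4 B=7
Draw 8: a1=1.404, a2=3.264, a3=1.920, a4=0.720, a0=7.308; τ=−ln(0.3847)/7.308=0.131 → t=0.696; u2·a0=0.1576·7.308=1.152 ≤ a1=1.404 → R1 fires; P=6 A=6 B=7
Draw 9: a1=1.404, a2=4.896, a3=2.880, a4=0.720, a0=9.900; τ=−ln(0.3029)/9.900=0.121 → t=0.817; u2·a0=0.7218·9.900=7.146; a1+a2=6.300 < 7.146 ≤ a1+…+a3=9.180 → R3 fires; P=7 A=5 B=7
Draw 10: a1=1.638, a2=4.760, a3=2.400, a4=0.840, a0=9.638; τ=−ln(0.8281)/9.638=0.020 → t=0.836; u2·a0=0.6253·9.638=6.027; a1=1.638 < 6.027 ≤ a1+a2=6.398 → R2 fires; P=6 A=5 B=7
Draw 11: a1=1.404, a2=4.080, a3=2.400, a4=0.720, a0=8.604; τ=−ln(0.5072)/8.604=0.079 → t=0.915; u2·a0=0.7345·8.604=6.320; a1+a2=5.484 < 6.320 ≤ a1+…+a3=7.884 → R3 fires; P=7 A=4 B=7
Draw 12: a1=1.638, a2=3.808, a3=1.920, a4=0.840, a0=8.206; τ=−ln(0.9927)/8.206=0.001 → t=0.916; u2·a0=0.8648·8.206=7.097; a1+a2=5.446 < 7.097 ≤ a1+…+a3=7.366 → R3 fires; P=8 A=3 B=7
Draw 13: a1=1.872, a2=3.264, a3=1.440, a4=0.960, a0=7.536; τ=−ln(0.5724)/7.536=0.074 → t=0.990; u2·a0=0.0182·7.536=0.137 ≤ a1=1.872 → R1 fires; P=8 A=5 B=7
Draw 14: a1=1.872, a2=5.440, a3=2.400, a4=0.960, a0=10.672; τ=−ln(0.1159)/10.672=0.202 → t=1.192 > T=1.08: stop.
A first becomes ≥ 5 when it reaches 6 at the event at t=0.696.

Threshold first reached at t = 0.696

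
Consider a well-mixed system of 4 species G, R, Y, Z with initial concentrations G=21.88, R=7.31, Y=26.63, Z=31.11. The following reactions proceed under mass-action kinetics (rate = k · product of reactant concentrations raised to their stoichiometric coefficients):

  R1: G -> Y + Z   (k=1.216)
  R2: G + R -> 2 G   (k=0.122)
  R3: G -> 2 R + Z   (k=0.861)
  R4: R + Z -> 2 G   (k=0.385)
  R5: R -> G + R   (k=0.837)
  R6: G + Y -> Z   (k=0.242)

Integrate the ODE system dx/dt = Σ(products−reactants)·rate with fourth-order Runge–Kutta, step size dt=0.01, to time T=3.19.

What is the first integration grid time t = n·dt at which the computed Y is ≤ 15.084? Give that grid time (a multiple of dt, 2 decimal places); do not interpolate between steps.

Threshold first reached at t = 0.15

RK4 with dt=0.01: 319 steps to T=3.19. Trajectory (selected grid times):
t=0.00: G=21.88 R=7.31 Y=26.63 Z=31.11
t=0.14: G=19.83 R=2.48 Y=15.54 Z=43.61
t=0.15: G=19.59 R=2.35 Y=15.05 Z=44.34
t=0.35: G=16.06 R=1.29 Y=9.30 Z=55.28
t=0.71: G=14.16 R=0.90 Y=6.20 Z=67.07
t=1.06: G=14.06 R=0.79 Y=5.38 Z=76.00
t=1.42: G=14.46 R=0.73 Y=5.13 Z=84.72
t=1.77: G=15.01 R=0.69 Y=5.05 Z=93.29
t=2.13: G=15.64 R=0.65 Y=5.03 Z=102.40
t=2.48: G=16.28 R=0.63 Y=5.03 Z=111.58
t=2.84: G=16.97 R=0.60 Y=5.03 Z=121.41
t=3.19: G=17.67 R=0.58 Y=5.02 Z=131.35
Y(0.14)=15.538 > 15.084 but Y(0.15)=15.048 ≤ 15.084, so the first grid time is t=0.15.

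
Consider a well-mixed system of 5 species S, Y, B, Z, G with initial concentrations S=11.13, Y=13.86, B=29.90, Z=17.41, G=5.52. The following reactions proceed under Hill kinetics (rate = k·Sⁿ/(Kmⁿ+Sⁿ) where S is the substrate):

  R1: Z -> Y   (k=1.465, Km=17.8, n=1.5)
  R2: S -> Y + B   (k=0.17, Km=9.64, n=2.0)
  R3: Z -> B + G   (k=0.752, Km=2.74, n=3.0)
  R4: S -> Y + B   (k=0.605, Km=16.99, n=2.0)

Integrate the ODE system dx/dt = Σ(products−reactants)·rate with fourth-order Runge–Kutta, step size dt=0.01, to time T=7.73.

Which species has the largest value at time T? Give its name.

Dominant species at T: B

RK4 with dt=0.01: 773 steps to T=7.73. Trajectory (selected grid times):
t=0.00: S=11.13 Y=13.86 B=29.90 Z=17.41 G=5.52
t=0.86: S=10.89 Y=14.70 B=30.78 Z=16.16 G=6.16
t=1.72: S=10.66 Y=15.50 B=31.65 Z=14.95 G=6.81
t=2.58: S=10.44 Y=16.25 B=32.52 Z=13.78 G=7.45
t=3.44: S=10.22 Y=16.96 B=33.38 Z=12.65 G=8.09
t=4.29: S=10.01 Y=17.62 B=34.22 Z=11.57 G=8.72
t=5.15: S=9.80 Y=18.24 B=35.07 Z=10.52 G=9.36
t=6.01: S=9.60 Y=18.81 B=35.90 Z=9.51 G=9.99
t=6.87: S=9.40 Y=19.34 B=36.73 Z=8.55 G=10.62
t=7.73: S=9.21 Y=19.83 B=37.54 Z=7.63 G=11.24
At T=7.73: S=9.21 Y=19.83 B=37.54 Z=7.63 G=11.24; the largest is B.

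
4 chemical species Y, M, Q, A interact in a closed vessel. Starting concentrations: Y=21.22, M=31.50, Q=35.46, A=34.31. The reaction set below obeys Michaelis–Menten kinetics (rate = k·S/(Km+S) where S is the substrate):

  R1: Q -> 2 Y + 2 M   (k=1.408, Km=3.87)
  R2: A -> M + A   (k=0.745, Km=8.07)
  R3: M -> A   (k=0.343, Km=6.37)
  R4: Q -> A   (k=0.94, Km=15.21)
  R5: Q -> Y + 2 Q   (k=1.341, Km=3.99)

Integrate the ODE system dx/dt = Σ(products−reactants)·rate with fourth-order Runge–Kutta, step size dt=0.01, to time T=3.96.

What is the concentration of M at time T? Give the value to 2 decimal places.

M at T = 42.77

RK4 with dt=0.01: 396 steps to T=3.96. Trajectory (selected grid times):
t=0.00: Y=21.22 M=31.50 Q=35.46 A=34.31
t=0.44: Y=22.87 M=32.76 Q=35.14 A=34.73
t=0.88: Y=24.51 M=34.01 Q=34.83 A=35.14
t=1.32: Y=26.16 M=35.27 Q=34.51 A=35.55
t=1.76: Y=27.80 M=36.52 Q=34.20 A=35.97
t=2.20: Y=29.44 M=37.77 Q=33.88 A=36.38
t=2.64: Y=31.08 M=39.02 Q=33.57 A=36.80
t=3.08: Y=32.72 M=40.27 Q=33.26 A=37.21
t=3.52: Y=34.35 M=41.52 Q=32.94 A=37.63
t=3.96: Y=35.99 M=42.77 Q=32.63 A=38.04
Read off M at T=3.96: 42.77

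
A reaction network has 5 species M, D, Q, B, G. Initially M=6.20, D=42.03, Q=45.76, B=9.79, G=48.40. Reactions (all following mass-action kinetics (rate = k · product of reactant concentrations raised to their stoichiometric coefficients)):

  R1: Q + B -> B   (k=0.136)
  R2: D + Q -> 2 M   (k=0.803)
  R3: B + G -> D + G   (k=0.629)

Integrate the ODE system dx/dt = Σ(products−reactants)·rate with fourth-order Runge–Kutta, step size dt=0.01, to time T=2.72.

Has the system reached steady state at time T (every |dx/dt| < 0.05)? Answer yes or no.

RK4 with dt=0.01: 272 steps to T=2.72. Trajectory (selected grid times):
t=0.00: M=6.20 D=42.03 Q=45.76 B=9.79 G=48.40
t=0.30: M=92.73 D=8.55 Q=1.40 B=0.00 G=48.40
t=0.60: M=95.10 D=7.37 Q=0.22 B=0.00 G=48.40
t=0.91: M=95.46 D=7.19 Q=0.04 B=0.00 G=48.40
t=1.21: M=95.52 D=7.16 Q=0.01 B=0.00 G=48.40
t=1.51: M=95.53 D=7.16 Q=0.00 B=0.00 G=48.40
t=1.81: M=95.53 D=7.15 Q=0.00 B=0.00 G=48.40
t=2.12: M=95.53 D=7.15 Q=0.00 B=0.00 G=48.40
t=2.42: M=95.53 D=7.15 Q=0.00 B=0.00 G=48.40
t=2.72: M=95.53 D=7.15 Q=0.00 B=0.00 G=48.40
Rates at T: R1=0.0000, R2=0.0000, R3=0.0000
dx/dt at T (Σ net stoichiometry × rate): M=+0.0000, D=-0.0000, Q=-0.0000, B=-0.0000, G=+0.0000
Largest |dx/dt| is |+0.0000| (M) < 0.05 → steady.

Steady state at T: yes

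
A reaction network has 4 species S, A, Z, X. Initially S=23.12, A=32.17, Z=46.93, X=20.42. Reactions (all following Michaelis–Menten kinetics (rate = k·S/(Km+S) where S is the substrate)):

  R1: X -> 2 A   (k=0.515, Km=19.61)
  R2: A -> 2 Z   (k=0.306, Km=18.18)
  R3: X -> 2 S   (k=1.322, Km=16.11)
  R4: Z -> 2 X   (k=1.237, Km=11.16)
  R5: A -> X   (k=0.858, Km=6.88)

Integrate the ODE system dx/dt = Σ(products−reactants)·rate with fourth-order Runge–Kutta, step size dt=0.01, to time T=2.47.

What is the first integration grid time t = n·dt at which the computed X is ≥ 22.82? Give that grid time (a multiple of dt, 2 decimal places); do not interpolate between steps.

RK4 with dt=0.01: 247 steps to T=2.47. Trajectory (selected grid times):
t=0.00: S=23.12 A=32.17 Z=46.93 X=20.42
t=0.27: S=23.52 A=32.07 Z=46.77 X=20.88
t=0.55: S=23.94 A=31.97 Z=46.60 X=21.35
t=0.82: S=24.35 A=31.87 Z=46.43 X=21.80
t=1.10: S=24.78 A=31.77 Z=46.26 X=22.27
t=1.37: S=25.19 A=31.67 Z=46.10 X=22.71
t=1.43: S=25.29 A=31.65 Z=46.06 X=22.81
t=1.44: S=25.30 A=31.65 Z=46.05 X=22.83
t=1.65: S=25.63 A=31.58 Z=45.93 X=23.17
t=1.92: S=26.05 A=31.49 Z=45.76 X=23.61
t=2.20: S=26.49 A=31.39 Z=45.59 X=24.07
t=2.47: S=26.92 A=31.31 Z=45.43 X=24.50
X(1.43)=22.813 < 22.82 but X(1.44)=22.830 ≥ 22.82, so the first grid time is t=1.44.

Threshold first reached at t = 1.44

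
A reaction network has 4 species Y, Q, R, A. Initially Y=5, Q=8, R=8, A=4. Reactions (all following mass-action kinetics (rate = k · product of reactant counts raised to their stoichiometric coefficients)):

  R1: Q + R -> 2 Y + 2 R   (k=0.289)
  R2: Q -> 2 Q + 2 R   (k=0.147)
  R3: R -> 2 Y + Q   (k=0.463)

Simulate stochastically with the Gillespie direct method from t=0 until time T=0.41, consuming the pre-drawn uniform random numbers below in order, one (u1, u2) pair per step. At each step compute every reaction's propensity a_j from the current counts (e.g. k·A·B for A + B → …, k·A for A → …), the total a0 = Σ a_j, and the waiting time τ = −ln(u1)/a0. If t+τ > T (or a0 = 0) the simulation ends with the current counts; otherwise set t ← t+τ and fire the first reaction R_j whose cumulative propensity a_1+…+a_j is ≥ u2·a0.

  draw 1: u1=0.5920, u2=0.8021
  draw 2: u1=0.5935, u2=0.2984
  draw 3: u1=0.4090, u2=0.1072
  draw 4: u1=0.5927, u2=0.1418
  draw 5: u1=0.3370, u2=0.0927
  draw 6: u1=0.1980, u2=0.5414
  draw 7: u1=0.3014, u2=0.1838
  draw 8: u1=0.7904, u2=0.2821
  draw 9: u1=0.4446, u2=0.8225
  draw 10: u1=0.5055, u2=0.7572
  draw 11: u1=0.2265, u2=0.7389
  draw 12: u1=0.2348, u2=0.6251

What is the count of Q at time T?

Q at T = 5

t=0.000: Y=5 Q=8 R=8 A=4
Draw 1: a1=18.496, a2=1.176, a3=3.704, a0=23.376; τ=−ln(0.5920)/23.376=0.022 → t=0.022; u2·a0=0.8021·23.376=18.750; a1=18.496 < 18.750 ≤ a1+a2=19.672 → R2 fires; Y=5 Q=9 R=10 A=4
Draw 2: a1=26.010, a2=1.323, a3=4.630, a0=31.963; τ=−ln(0.5935)/31.963=0.016 → t=0.039; u2·a0=0.2984·31.963=9.538 ≤ a1=26.010 → R1 fires; Y=7 Q=8 R=11 A=4
Draw 3: a1=25.432, a2=1.176, a3=5.093, a0=31.701; τ=−ln(0.4090)/31.701=0.028 → t=0.067; u2·a0=0.1072·31.701=3.398 ≤ a1=25.432 → R1 fires; Y=9 Q=7 R=12 A=4
Draw 4: a1=24.276, a2=1.029, a3=5.556, a0=30.861; τ=−ln(0.5927)/30.861=0.017 → t=0.084; u2·a0=0.1418·30.861=4.376 ≤ a1=24.276 → R1 fires; Y=11 Q=6 R=13 A=4
Draw 5: a1=22.542, a2=0.882, a3=6.019, a0=29.443; τ=−ln(0.3370)/29.443=0.037 → t=0.121; u2·a0=0.0927·29.443=2.729 ≤ a1=22.542 → R1 fires; Y=13 Q=5 R=14 A=4
Draw 6: a1=20.230, a2=0.735, a3=6.482, a0=27.447; τ=−ln(0.1980)/27.447=0.059 → t=0.180; u2·a0=0.5414·27.447=14.860 ≤ a1=20.230 → R1 fires; Y=15 Q=4 R=15 A=4
Draw 7: a1=17.340, a2=0.588, a3=6.945, a0=24.873; τ=−ln(0.3014)/24.873=0.048 → t=0.228; u2·a0=0.1838·24.873=4.572 ≤ a1=17.340 → R1 fires; Y=17 Q=3 R=16 A=4
Draw 8: a1=13.872, a2=0.441, a3=7.408, a0=21.721; τ=−ln(0.7904)/21.721=0.011 → t=0.239; u2·a0=0.2821·21.721=6.127 ≤ a1=13.872 → R1 fires; Y=19 Q=2 R=17 A=4
Draw 9: a1=9.826, a2=0.294, a3=7.871, a0=17.991; τ=−ln(0.4446)/17.991=0.045 → t=0.284; u2·a0=0.8225·17.991=14.798; a1+a2=10.120 < 14.798 ≤ a1+…+a3=17.991 → R3 fires; Y=21 Q=3 R=16 A=4
Draw 10: a1=13.872, a2=0.441, a3=7.408, a0=21.721; τ=−ln(0.5055)/21.721=0.031 → t=0.315; u2·a0=0.7572·21.721=16.447; a1+a2=14.313 < 16.447 ≤ a1+…+a3=21.721 → R3 fires; Y=23 Q=4 R=15 A=4
Draw 11: a1=17.340, a2=0.588, a3=6.945, a0=24.873; τ=−ln(0.2265)/24.873=0.060 → t=0.375; u2·a0=0.7389·24.873=18.379; a1+a2=17.928 < 18.379 ≤ a1+…+a3=24.873 → R3 fires; Y=25 Q=5 R=14 A=4
Draw 12: a1=20.230, a2=0.735, a3=6.482, a0=27.447; τ=−ln(0.2348)/27.447=0.053 → t=0.428 > T=0.41: stop.
Read off Q at T=0.41: 5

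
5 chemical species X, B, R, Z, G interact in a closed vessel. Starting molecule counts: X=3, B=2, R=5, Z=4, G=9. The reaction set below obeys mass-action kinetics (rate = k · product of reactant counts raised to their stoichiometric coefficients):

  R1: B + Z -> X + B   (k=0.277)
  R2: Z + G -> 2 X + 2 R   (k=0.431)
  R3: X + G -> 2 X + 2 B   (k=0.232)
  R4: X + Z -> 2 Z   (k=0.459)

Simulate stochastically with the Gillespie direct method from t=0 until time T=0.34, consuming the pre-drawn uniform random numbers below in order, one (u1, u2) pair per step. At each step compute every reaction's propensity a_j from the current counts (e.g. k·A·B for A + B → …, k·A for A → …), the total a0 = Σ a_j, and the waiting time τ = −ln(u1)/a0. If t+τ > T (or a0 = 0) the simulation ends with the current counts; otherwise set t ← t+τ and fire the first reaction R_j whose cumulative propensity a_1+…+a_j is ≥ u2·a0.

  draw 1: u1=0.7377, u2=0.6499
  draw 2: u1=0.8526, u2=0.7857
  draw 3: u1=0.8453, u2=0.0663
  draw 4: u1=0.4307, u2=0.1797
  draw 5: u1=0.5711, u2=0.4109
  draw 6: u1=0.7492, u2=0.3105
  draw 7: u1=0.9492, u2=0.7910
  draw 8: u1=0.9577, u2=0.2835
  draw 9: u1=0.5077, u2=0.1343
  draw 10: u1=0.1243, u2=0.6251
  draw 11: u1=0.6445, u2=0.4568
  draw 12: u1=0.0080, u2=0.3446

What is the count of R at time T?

R at T = 13

t=0.000: X=3 B=2 R=5 Z=4 G=9
Draw 1: a1=2.216, a2=15.516, a3=6.264, a4=5.508, a0=29.504; τ=−ln(0.7377)/29.504=0.010 → t=0.010; u2·a0=0.6499·29.504=19.175; a1+a2=17.732 < 19.175 ≤ a1+…+a3=23.996 → R3 fires; X=4 B=4 R=5 Z=4 G=8
Draw 2: a1=4.432, a2=13.792, a3=7.424, a4=7.344, a0=32.992; τ=−ln(0.8526)/32.992=0.005 → t=0.015; u2·a0=0.7857·32.992=25.922; a1+…+a3=25.648 < 25.922 ≤ a1+…+a4=32.992 → R4 fires; X=3 B=4 R=5 Z=5 G=8
Draw 3: a1=5.540, a2=17.240, a3=5.568, a4=6.885, a0=35.233; τ=−ln(0.8453)/35.233=0.005 → t=0.020; u2·a0=0.0663·35.233=2.336 ≤ a1=5.540 → R1 fires; X=4 B=4 R=5 Z=4 G=8
Draw 4: a1=4.432, a2=13.792, a3=7.424, a4=7.344, a0=32.992; τ=−ln(0.4307)/32.992=0.026 → t=0.045; u2·a0=0.1797·32.992=5.929; a1=4.432 < 5.929 ≤ a1+a2=18.224 → R2 fires; X=6 B=4 R=7 Z=3 G=7
Draw 5: a1=3.324, a2=9.051, a3=9.744, a4=8.262, a0=30.381; τ=−ln(0.5711)/30.381=0.018 → t=0.064; u2·a0=0.4109·30.381=12.484; a1+a2=12.375 < 12.484 ≤ a1+…+a3=22.119 → R3 fires; X=7 B=6 R=7 Z=3 G=6
Draw 6: a1=4.986, a2=7.758, a3=9.744, a4=9.639, a0=32.127; τ=−ln(0.7492)/32.127=0.009 → t=0.073; u2·a0=0.3105·32.127=9.975; a1=4.986 < 9.975 ≤ a1+a2=12.744 → R2 fires; X=9 B=6 R=9 Z=2 G=5
Draw 7: a1=3.324, a2=4.310, a3=10.440, a4=8.262, a0=26.336; τ=−ln(0.9492)/26.336=0.002 → t=0.075; u2·a0=0.7910·26.336=20.832; a1+…+a3=18.074 < 20.832 ≤ a1+…+a4=26.336 → R4 fires; X=8 B=6 R=9 Z=3 G=5
Draw 8: a1=4.986, a2=6.465, a3=9.280, a4=11.016, a0=31.747; τ=−ln(0.9577)/31.747=0.001 → t=0.076; u2·a0=0.2835·31.747=9.000; a1=4.986 < 9.000 ≤ a1+a2=11.451 → R2 fires; X=10 B=6 R=11 Z=2 G=4
Draw 9: a1=3.324, a2=3.448, a3=9.280, a4=9.180, a0=25.232; τ=−ln(0.5077)/25.232=0.027 → t=0.103; u2·a0=0.1343·25.232=3.389; a1=3.324 < 3.389 ≤ a1+a2=6.772 → R2 fires; X=12 B=6 R=13 Z=1 G=3
Draw 10: a1=1.662, a2=1.293, a3=8.352, a4=5.508, a0=16.815; τ=−ln(0.1243)/16.815=0.124 → t=0.227; u2·a0=0.6251·16.815=10.511; a1+a2=2.955 < 10.511 ≤ a1+…+a3=11.307 → R3 fires; X=13 B=8 R=13 Z=1 G=2
Draw 11: a1=2.216, a2=0.862, a3=6.032, a4=5.967, a0=15.077; τ=−ln(0.6445)/15.077=0.029 → t=0.256; u2·a0=0.4568·15.077=6.887; a1+a2=3.078 < 6.887 ≤ a1+…+a3=9.110 → R3 fires; X=14 B=10 R=13 Z=1 G=1
Draw 12: a1=2.770, a2=0.431, a3=3.248, a4=6.426, a0=12.875; τ=−ln(0.0080)/12.875=0.375 → t=0.631 > T=0.34: stop.
Read off R at T=0.34: 13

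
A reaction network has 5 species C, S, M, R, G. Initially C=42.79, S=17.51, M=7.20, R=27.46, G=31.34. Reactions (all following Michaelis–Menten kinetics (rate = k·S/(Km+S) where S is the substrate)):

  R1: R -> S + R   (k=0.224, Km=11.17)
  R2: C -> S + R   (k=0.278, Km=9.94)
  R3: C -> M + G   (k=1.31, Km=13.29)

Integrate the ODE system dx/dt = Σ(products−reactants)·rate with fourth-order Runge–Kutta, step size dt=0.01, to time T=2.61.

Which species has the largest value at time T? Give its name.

Dominant species at T: C

RK4 with dt=0.01: 261 steps to T=2.61. Trajectory (selected grid times):
t=0.00: C=42.79 S=17.51 M=7.20 R=27.46 G=31.34
t=0.29: C=42.44 S=17.62 M=7.49 R=27.53 G=31.63
t=0.58: C=42.08 S=17.73 M=7.78 R=27.59 G=31.92
t=0.87: C=41.73 S=17.84 M=8.07 R=27.66 G=32.21
t=1.16: C=41.37 S=17.96 M=8.35 R=27.72 G=32.49
t=1.45: C=41.02 S=18.07 M=8.64 R=27.79 G=32.78
t=1.74: C=40.67 S=18.18 M=8.93 R=27.85 G=33.07
t=2.03: C=40.32 S=18.29 M=9.21 R=27.92 G=33.35
t=2.32: C=39.97 S=18.40 M=9.50 R=27.98 G=33.64
t=2.61: C=39.62 S=18.51 M=9.78 R=28.04 G=33.92
At T=2.61: C=39.62 S=18.51 M=9.78 R=28.04 G=33.92; the largest is C.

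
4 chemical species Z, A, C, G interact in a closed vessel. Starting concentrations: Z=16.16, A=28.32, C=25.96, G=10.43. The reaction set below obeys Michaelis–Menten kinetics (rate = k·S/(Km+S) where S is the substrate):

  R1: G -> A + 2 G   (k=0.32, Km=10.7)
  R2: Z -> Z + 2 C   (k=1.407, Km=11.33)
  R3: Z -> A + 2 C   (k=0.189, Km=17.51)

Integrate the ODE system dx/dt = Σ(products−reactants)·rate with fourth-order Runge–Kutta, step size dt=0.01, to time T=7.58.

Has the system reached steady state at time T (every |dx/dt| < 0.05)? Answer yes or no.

RK4 with dt=0.01: 758 steps to T=7.58. Trajectory (selected grid times):
t=0.00: Z=16.16 A=28.32 C=25.96 G=10.43
t=0.84: Z=16.08 A=28.53 C=27.50 G=10.56
t=1.68: Z=16.01 A=28.74 C=29.04 G=10.70
t=2.53: Z=15.93 A=28.95 C=30.59 G=10.83
t=3.37: Z=15.86 A=29.16 C=32.12 G=10.97
t=4.21: Z=15.78 A=29.38 C=33.65 G=11.11
t=5.05: Z=15.71 A=29.59 C=35.17 G=11.24
t=5.90: Z=15.63 A=29.80 C=36.71 G=11.38
t=6.74: Z=15.55 A=30.02 C=38.23 G=11.52
t=7.58: Z=15.48 A=30.23 C=39.75 G=11.66
Rates at T: R1=0.1669, R2=0.8124, R3=0.0887
dx/dt at T (Σ net stoichiometry × rate): Z=-0.0887, A=+0.2556, C=+1.8022, G=+0.1669
Largest |dx/dt| is |+1.8022| (C) ≥ 0.05 → not steady.

Steady state at T: no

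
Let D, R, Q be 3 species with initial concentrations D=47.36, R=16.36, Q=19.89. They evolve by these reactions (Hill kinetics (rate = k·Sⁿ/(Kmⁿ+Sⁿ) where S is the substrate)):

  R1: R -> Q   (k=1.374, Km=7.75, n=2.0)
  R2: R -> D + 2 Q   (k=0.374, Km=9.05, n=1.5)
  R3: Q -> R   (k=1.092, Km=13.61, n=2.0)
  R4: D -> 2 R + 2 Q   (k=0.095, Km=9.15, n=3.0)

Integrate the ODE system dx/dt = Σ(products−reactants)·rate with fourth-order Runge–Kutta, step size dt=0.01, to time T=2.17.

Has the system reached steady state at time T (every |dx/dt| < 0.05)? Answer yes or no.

Steady state at T: no

RK4 with dt=0.01: 217 steps to T=2.17. Trajectory (selected grid times):
t=0.00: D=47.36 R=16.36 Q=19.89
t=0.24: D=47.40 R=16.25 Q=20.15
t=0.48: D=47.44 R=16.15 Q=20.41
t=0.72: D=47.48 R=16.04 Q=20.67
t=0.96: D=47.52 R=15.94 Q=20.92
t=1.21: D=47.56 R=15.84 Q=21.19
t=1.45: D=47.60 R=15.74 Q=21.44
t=1.69: D=47.64 R=15.65 Q=21.68
t=1.93: D=47.68 R=15.55 Q=21.93
t=2.17: D=47.72 R=15.46 Q=22.17
Rates at T: R1=1.0981, R2=0.2583, R3=0.7932, R4=0.0943
dx/dt at T (Σ net stoichiometry × rate): D=+0.1640, R=-0.3746, Q=+1.0103
Largest |dx/dt| is |+1.0103| (Q) ≥ 0.05 → not steady.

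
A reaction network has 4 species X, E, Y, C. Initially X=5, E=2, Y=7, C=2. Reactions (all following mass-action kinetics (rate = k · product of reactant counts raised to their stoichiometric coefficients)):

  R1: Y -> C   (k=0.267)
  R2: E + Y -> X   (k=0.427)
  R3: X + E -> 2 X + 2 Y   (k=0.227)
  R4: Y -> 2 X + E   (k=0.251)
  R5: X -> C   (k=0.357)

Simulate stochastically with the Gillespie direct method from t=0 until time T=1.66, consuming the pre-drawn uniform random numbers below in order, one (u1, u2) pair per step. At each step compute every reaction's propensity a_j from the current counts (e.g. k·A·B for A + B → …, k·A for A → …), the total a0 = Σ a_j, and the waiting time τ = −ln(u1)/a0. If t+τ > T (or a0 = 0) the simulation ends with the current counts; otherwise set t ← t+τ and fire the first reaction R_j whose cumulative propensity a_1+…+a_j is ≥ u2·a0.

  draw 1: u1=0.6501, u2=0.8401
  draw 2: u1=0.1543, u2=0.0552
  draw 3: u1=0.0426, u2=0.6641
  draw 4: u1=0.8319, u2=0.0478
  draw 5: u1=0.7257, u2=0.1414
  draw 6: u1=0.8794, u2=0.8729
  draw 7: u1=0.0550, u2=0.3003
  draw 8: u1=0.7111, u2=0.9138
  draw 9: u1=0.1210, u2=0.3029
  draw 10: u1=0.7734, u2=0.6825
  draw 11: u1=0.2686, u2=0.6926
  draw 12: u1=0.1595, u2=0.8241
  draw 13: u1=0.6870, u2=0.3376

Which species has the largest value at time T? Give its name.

t=0.000: X=5 E=2 Y=7 C=2
Draw 1: a1=1.869, a2=5.978, a3=2.270, a4=1.757, a5=1.785, a0=13.659; τ=−ln(0.6501)/13.659=0.032 → t=0.032; u2·a0=0.8401·13.659=11.475; a1+…+a3=10.117 < 11.475 ≤ a1+…+a4=11.874 → R4 fires; X=7 E=3 Y=6 C=2
Draw 2: a1=1.602, a2=7.686, a3=4.767, a4=1.506, a5=2.499, a0=18.060; τ=−ln(0.1543)/18.060=0.103 → t=0.135; u2·a0=0.0552·18.060=0.997 ≤ a1=1.602 → R1 fires; X=7 E=3 Y=5 C=3
Draw 3: a1=1.335, a2=6.405, a3=4.767, a4=1.255, a5=2.499, a0=16.261; τ=−ln(0.0426)/16.261=0.194 → t=0.329; u2·a0=0.6641·16.261=10.799; a1+a2=7.740 < 10.799 ≤ a1+…+a3=12.507 → R3 fires; X=8 E=2 Y=7 C=3
Draw 4: a1=1.869, a2=5.978, a3=3.632, a4=1.757, a5=2.856, a0=16.092; τ=−ln(0.8319)/16.092=0.011 → t=0.341; u2·a0=0.0478·16.092=0.769 ≤ a1=1.869 → R1 fires; X=8 E=2 Y=6 C=4
Draw 5: a1=1.602, a2=5.124, a3=3.632, a4=1.506, a5=2.856, a0=14.720; τ=−ln(0.7257)/14.720=0.022 → t=0.362; u2·a0=0.1414·14.720=2.081; a1=1.602 < 2.081 ≤ a1+a2=6.726 → R2 fires; X=9 E=1 Y=5 C=4
Draw 6: a1=1.335, a2=2.135, a3=2.043, a4=1.255, a5=3.213, a0=9.981; τ=−ln(0.8794)/9.981=0.013 → t=0.375; u2·a0=0.8729·9.981=8.712; a1+…+a4=6.768 < 8.712 ≤ a1+…+a5=9.981 → R5 fires; X=8 E=1 Y=5 C=5
Draw 7: a1=1.335, a2=2.135, a3=1.816, a4=1.255, a5=2.856, a0=9.397; τ=−ln(0.0550)/9.397=0.309 → t=0.684; u2·a0=0.3003·9.397=2.822; a1=1.335 < 2.822 ≤ a1+a2=3.470 → R2 fires; X=9 E=0 Y=4 C=5
Draw 8: a1=1.068, a2=0.000, a3=0.000, a4=1.004, a5=3.213, a0=5.285; τ=−ln(0.7111)/5.285=0.065 → t=0.748; u2·a0=0.9138·5.285=4.829; a1+…+a4=2.072 < 4.829 ≤ a1+…+a5=5.285 → R5 fires; X=8 E=0 Y=4 C=6
Draw 9: a1=1.068, a2=0.000, a3=0.000, a4=1.004, a5=2.856, a0=4.928; τ=−ln(0.1210)/4.928=0.429 → t=1.177; u2·a0=0.3029·4.928=1.493; a1+…+a3=1.068 < 1.493 ≤ a1+…+a4=2.072 → R4 fires; X=10 E=1 Y=3 C=6
Draw 10: a1=0.801, a2=1.281, a3=2.270, a4=0.753, a5=3.570, a0=8.675; τ=−ln(0.7734)/8.675=0.030 → t=1.207; u2·a0=0.6825·8.675=5.921; a1+…+a4=5.105 < 5.921 ≤ a1+…+a5=8.675 → R5 fires; X=9 E=1 Y=3 C=7
Draw 11: a1=0.801, a2=1.281, a3=2.043, a4=0.753, a5=3.213, a0=8.091; τ=−ln(0.2686)/8.091=0.162 → t=1.369; u2·a0=0.6926·8.091=5.604; a1+…+a4=4.878 < 5.604 ≤ a1+…+a5=8.091 → R5 fires; X=8 E=1 Y=3 C=8
Draw 12: a1=0.801, a2=1.281, a3=1.816, a4=0.753, a5=2.856, a0=7.507; τ=−ln(0.1595)/7.507=0.245 → t=1.614; u2·a0=0.8241·7.507=6.187; a1+…+a4=4.651 < 6.187 ≤ a1+…+a5=7.507 → R5 fires; X=7 E=1 Y=3 C=9
Draw 13: a1=0.801, a2=1.281, a3=1.589, a4=0.753, a5=2.499, a0=6.923; τ=−ln(0.6870)/6.923=0.054 → t=1.668 > T=1.66: stop.
At T=1.66: X=7 E=1 Y=3 C=9; the largest is C.

Dominant species at T: C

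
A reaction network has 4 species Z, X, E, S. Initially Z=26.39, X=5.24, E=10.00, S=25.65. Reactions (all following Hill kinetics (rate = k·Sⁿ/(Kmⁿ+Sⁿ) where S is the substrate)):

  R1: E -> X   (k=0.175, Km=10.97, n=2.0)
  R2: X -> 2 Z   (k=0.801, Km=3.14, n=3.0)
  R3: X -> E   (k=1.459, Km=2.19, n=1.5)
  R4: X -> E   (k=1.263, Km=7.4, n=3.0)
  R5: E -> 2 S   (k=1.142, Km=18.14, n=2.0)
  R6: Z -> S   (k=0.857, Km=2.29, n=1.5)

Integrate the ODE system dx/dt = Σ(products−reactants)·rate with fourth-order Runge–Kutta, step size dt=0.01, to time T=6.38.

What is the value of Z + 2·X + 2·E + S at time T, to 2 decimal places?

Value at T = 82.52

Check how each reaction changes W = Z + 2·X + 2·E + S (weight of products minus weight of reactants):
R1: E -> X: (2·1) − (2·1) = 2 − 2 = 0
R2: X -> 2 Z: (1·2) − (2·1) = 2 − 2 = 0
R3: X -> E: (2·1) − (2·1) = 2 − 2 = 0
R4: X -> E: (2·1) − (2·1) = 2 − 2 = 0
R5: E -> 2 S: (1·2) − (2·1) = 2 − 2 = 0
R6: Z -> S: (1·1) − (1·1) = 1 − 1 = 0
Every reaction leaves W unchanged, so W is conserved and no simulation is needed: W(T) = W(0) = 26.39 + 2·5.24 + 2·10.00 + 25.65 = 82.52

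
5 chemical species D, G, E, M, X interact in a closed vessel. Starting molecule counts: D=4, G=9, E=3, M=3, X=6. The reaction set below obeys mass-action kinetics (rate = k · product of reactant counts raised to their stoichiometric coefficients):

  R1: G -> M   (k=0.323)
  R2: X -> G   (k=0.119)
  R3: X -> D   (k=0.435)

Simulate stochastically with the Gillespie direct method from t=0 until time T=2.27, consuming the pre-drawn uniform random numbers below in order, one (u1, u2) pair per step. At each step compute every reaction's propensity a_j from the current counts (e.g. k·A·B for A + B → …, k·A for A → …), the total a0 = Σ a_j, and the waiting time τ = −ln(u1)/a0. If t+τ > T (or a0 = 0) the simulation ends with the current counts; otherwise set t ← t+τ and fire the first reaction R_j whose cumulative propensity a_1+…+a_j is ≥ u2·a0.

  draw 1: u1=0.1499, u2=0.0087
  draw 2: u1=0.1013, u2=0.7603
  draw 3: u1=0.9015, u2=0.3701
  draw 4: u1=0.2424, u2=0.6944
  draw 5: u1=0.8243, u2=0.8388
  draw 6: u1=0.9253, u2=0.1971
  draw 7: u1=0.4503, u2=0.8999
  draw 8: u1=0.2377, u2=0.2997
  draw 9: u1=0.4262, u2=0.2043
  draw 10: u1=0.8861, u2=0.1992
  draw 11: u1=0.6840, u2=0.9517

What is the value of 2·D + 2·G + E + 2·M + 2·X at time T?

Check how each reaction changes W = 2·D + 2·G + E + 2·M + 2·X (weight of products minus weight of reactants):
R1: G -> M: (2·1) − (2·1) = 2 − 2 = 0
R2: X -> G: (2·1) − (2·1) = 2 − 2 = 0
R3: X -> D: (2·1) − (2·1) = 2 − 2 = 0
Every reaction leaves W unchanged, so W is conserved and no simulation is needed: W(T) = W(0) = 2·4 + 2·9 + 3 + 2·3 + 2·6 = 47

Value at T = 47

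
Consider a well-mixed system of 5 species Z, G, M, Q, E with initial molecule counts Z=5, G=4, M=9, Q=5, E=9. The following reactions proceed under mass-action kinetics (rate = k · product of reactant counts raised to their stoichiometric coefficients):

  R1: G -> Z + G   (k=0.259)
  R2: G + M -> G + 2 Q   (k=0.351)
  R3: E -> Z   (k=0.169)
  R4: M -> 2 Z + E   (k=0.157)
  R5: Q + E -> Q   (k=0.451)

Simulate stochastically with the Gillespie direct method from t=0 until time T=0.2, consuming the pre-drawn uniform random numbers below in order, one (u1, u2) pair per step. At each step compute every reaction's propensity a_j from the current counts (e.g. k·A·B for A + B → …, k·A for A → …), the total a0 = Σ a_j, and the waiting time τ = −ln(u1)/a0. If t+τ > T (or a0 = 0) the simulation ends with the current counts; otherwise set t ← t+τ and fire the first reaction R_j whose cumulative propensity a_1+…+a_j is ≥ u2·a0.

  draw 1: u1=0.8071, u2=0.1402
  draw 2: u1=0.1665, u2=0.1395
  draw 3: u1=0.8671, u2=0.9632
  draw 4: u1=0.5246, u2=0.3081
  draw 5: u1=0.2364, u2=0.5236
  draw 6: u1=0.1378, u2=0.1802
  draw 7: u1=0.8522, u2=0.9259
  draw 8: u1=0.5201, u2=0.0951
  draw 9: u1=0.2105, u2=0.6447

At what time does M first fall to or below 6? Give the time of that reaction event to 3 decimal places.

t=0.000: Z=5 G=4 M=9 Q=5 E=9
Draw 1: a1=1.036, a2=12.636, a3=1.521, a4=1.413, a5=20.295, a0=36.901; τ=−ln(0.8071)/36.901=0.006 → t=0.006; u2·a0=0.1402·36.901=5.174; a1=1.036 < 5.174 ≤ a1+a2=13.672 → R2 fires; Z=5 G=4 M=8 Q=7 E=9
Draw 2: a1=1.036, a2=11.232, a3=1.521, a4=1.256, a5=28.413, a0=43.458; τ=−ln(0.1665)/43.458=0.041 → t=0.047; u2·a0=0.1395·43.458=6.062; a1=1.036 < 6.062 ≤ a1+a2=12.268 → R2 fires; Z=5 G=4 M=7 Q=9 E=9
Draw 3: a1=1.036, a2=9.828, a3=1.521, a4=1.099, a5=36.531, a0=50.015; τ=−ln(0.8671)/50.015=0.003 → t=0.050; u2·a0=0.9632·50.015=48.174; a1+…+a4=13.484 < 48.174 ≤ a1+…+a5=50.015 → R5 fires; Z=5 G=4 M=7 Q=9 E=8
Draw 4: a1=1.036, a2=9.828, a3=1.352, a4=1.099, a5=32.472, a0=45.787; τ=−ln(0.5246)/45.787=0.014 → t=0.064; u2·a0=0.3081·45.787=14.107; a1+…+a4=13.315 < 14.107 ≤ a1+…+a5=45.787 → R5 fires; Z=5 G=4 M=7 Q=9 E=7
Draw 5: a1=1.036, a2=9.828, a3=1.183, a4=1.099, a5=28.413, a0=41.559; τ=−ln(0.2364)/41.559=0.035 → t=0.099; u2·a0=0.5236·41.559=21.760; a1+…+a4=13.146 < 21.760 ≤ a1+…+a5=41.559 → R5 fires; Z=5 G=4 M=7 Q=9 E=6
Draw 6: a1=1.036, a2=9.828, a3=1.014, a4=1.099, a5=24.354, a0=37.331; τ=−ln(0.1378)/37.331=0.053 → t=0.152; u2·a0=0.1802·37.331=6.727; a1=1.036 < 6.727 ≤ a1+a2=10.864 → R2 fires; Z=5 G=4 M=6 Q=11 E=6
Draw 7: a1=1.036, a2=8.424, a3=1.014, a4=0.942, a5=29.766, a0=41.182; τ=−ln(0.8522)/41.182=0.004 → t=0.156; u2·a0=0.9259·41.182=38.130; a1+…+a4=11.416 < 38.130 ≤ a1+…+a5=41.182 → R5 fires; Z=5 G=4 M=6 Q=11 E=5
Draw 8: a1=1.036, a2=8.424, a3=0.845, a4=0.942, a5=24.805, a0=36.052; τ=−ln(0.5201)/36.052=0.018 → t=0.174; u2·a0=0.0951·36.052=3.429; a1=1.036 < 3.429 ≤ a1+a2=9.460 → R2 fires; Z=5 G=4 M=5 Q=13 E=5
Draw 9: a1=1.036, a2=7.020, a3=0.845, a4=0.785, a5=29.315, a0=39.001; τ=−ln(0.2105)/39.001=0.040 → t=0.214 > T=0.2: stop.
M first becomes ≤ 6 when it reaches 6 at the event at t=0.152.

Threshold first reached at t = 0.152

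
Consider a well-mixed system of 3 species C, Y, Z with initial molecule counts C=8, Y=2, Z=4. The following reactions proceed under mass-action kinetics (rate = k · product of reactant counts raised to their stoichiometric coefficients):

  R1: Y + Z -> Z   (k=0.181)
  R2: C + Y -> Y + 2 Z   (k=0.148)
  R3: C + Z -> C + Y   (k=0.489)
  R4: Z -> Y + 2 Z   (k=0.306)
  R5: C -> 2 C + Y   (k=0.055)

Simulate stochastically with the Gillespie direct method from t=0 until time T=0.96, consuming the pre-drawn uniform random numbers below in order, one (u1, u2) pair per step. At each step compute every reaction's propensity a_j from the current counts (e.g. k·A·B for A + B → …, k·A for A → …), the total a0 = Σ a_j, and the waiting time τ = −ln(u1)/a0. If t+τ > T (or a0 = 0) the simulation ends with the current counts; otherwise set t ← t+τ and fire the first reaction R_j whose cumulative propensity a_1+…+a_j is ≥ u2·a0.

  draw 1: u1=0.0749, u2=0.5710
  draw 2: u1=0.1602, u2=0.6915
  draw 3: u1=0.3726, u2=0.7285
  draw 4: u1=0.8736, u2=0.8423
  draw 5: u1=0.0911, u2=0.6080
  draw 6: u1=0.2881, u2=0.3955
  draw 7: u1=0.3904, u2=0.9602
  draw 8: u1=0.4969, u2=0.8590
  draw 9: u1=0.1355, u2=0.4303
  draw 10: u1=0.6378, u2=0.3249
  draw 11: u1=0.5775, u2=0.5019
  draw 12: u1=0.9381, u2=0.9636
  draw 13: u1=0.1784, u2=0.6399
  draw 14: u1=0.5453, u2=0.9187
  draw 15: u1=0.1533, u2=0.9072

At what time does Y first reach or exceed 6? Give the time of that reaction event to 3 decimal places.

t=0.000: C=8 Y=2 Z=4
Draw 1: a1=1.448, a2=2.368, a3=15.648, a4=1.224, a5=0.440, a0=21.128; τ=−ln(0.0749)/21.128=0.123 → t=0.123; u2·a0=0.5710·21.128=12.064; a1+a2=3.816 < 12.064 ≤ a1+…+a3=19.464 → R3 fires; C=8 Y=3 Z=3
Draw 2: a1=1.629, a2=3.552, a3=11.736, a4=0.918, a5=0.440, a0=18.275; τ=−ln(0.1602)/18.275=0.100 → t=0.223; u2·a0=0.6915·18.275=12.637; a1+a2=5.181 < 12.637 ≤ a1+…+a3=16.917 → R3 fires; C=8 Y=4 Z=2
Draw 3: a1=1.448, a2=4.736, a3=7.824, a4=0.612, a5=0.440, a0=15.060; τ=−ln(0.3726)/15.060=0.066 → t=0.288; u2·a0=0.7285·15.060=10.971; a1+a2=6.184 < 10.971 ≤ a1+…+a3=14.008 → R3 fires; C=8 Y=5 Z=1
Draw 4: a1=0.905, a2=5.920, a3=3.912, a4=0.306, a5=0.440, a0=11.483; τ=−ln(0.8736)/11.483=0.012 → t=0.300; u2·a0=0.8423·11.483=9.672; a1+a2=6.825 < 9.672 ≤ a1+…+a3=10.737 → R3 fires; C=8 Y=6 Z=0
Draw 5: a1=0.000, a2=7.104, a3=0.000, a4=0.000, a5=0.440, a0=7.544; τ=−ln(0.0911)/7.544=0.318 → t=0.618; u2·a0=0.6080·7.544=4.587; a1=0.000 < 4.587 ≤ a1+a2=7.104 → R2 fires; C=7 Y=6 Z=2
Draw 6: a1=2.172, a2=6.216, a3=6.846, a4=0.612, a5=0.385, a0=16.231; τ=−ln(0.2881)/16.231=0.077 → t=0.694; u2·a0=0.3955·16.231=6.419; a1=2.172 < 6.419 ≤ a1+a2=8.388 → R2 fires; C=6 Y=6 Z=4
Draw 7: a1=4.344, a2=5.328, a3=11.736, a4=1.224, a5=0.330, a0=22.962; τ=−ln(0.3904)/22.962=0.041 → t=0.735; u2·a0=0.9602·22.962=22.048; a1+…+a3=21.408 < 22.048 ≤ a1+…+a4=22.632 → R4 fires; C=6 Y=7 Z=5
Draw 8: a1=6.335, a2=6.216, a3=14.670, a4=1.530, a5=0.330, a0=29.081; τ=−ln(0.4969)/29.081=0.024 → t=0.759; u2·a0=0.8590·29.081=24.981; a1+a2=12.551 < 24.981 ≤ a1+…+a3=27.221 → R3 fires; C=6 Y=8 Z=4
Draw 9: a1=5.792, a2=7.104, a3=11.736, a4=1.224, a5=0.330, a0=26.186; τ=−ln(0.1355)/26.186=0.076 → t=0.836; u2·a0=0.4303·26.186=11.268; a1=5.792 < 11.268 ≤ a1+a2=12.896 → R2 fires; C=5 Y=8 Z=6
Draw 10: a1=8.688, a2=5.920, a3=14.670, a4=1.836, a5=0.275, a0=31.389; τ=−ln(0.6378)/31.389=0.014 → t=0.850; u2·a0=0.3249·31.389=10.198; a1=8.688 < 10.198 ≤ a1+a2=14.608 → R2 fires; C=4 Y=8 Z=8
Draw 11: a1=11.584, a2=4.736, a3=15.648, a4=2.448, a5=0.220, a0=34.636; τ=−ln(0.5775)/34.636=0.016 → t=0.866; u2·a0=0.5019·34.636=17.384; a1+a2=16.320 < 17.384 ≤ a1+…+a3=31.968 → R3 fires; C=4 Y=9 Z=7
Draw 12: a1=11.403, a2=5.328, a3=13.692, a4=2.142, a5=0.220, a0=32.785; τ=−ln(0.9381)/32.785=0.002 → t=0.868; u2·a0=0.9636·32.785=31.592; a1+…+a3=30.423 < 31.592 ≤ a1+…+a4=32.565 → R4 fires; C=4 Y=10 Z=8
Draw 13: a1=14.480, a2=5.920, a3=15.648, a4=2.448, a5=0.220, a0=38.716; τ=−ln(0.1784)/38.716=0.045 → t=0.912; u2·a0=0.6399·38.716=24.774; a1+a2=20.400 < 24.774 ≤ a1+…+a3=36.048 → R3 fires; C=4 Y=11 Z=7
Draw 14: a1=13.937, a2=6.512, a3=13.692, a4=2.142, a5=0.220, a0=36.503; τ=−ln(0.5453)/36.503=0.017 → t=0.929; u2·a0=0.9187·36.503=33.535; a1+a2=20.449 < 33.535 ≤ a1+…+a3=34.141 → R3 fires; C=4 Y=12 Z=6
Draw 15: a1=13.032, a2=7.104, a3=11.736, a4=1.836, a5=0.220, a0=33.928; τ=−ln(0.1533)/33.928=0.055 → t=0.984 > T=0.96: stop.
Y first becomes ≥ 6 when it reaches 6 at the event at t=0.300.

Threshold first reached at t = 0.300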